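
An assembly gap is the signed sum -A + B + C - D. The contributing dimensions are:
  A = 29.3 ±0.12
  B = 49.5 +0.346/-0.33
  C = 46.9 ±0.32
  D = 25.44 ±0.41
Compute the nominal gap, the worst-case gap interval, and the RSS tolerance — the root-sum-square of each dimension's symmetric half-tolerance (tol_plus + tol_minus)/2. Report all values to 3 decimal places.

Stack each dimension's contribution:
  -A: nom -29.300 → Σnom=-29.300; wc +0.120/-0.120 → slack +0.120/-0.120; half-tol=0.120, Σhalf²=0.014400
  +B: nom +49.500 → Σnom=20.200; wc +0.346/-0.330 → slack +0.466/-0.450; half-tol=0.338, Σhalf²=0.128644
  +C: nom +46.900 → Σnom=67.100; wc +0.320/-0.320 → slack +0.786/-0.770; half-tol=0.320, Σhalf²=0.231044
  -D: nom -25.440 → Σnom=41.660; wc +0.410/-0.410 → slack +1.196/-1.180; half-tol=0.410, Σhalf²=0.399144
Nominal = 41.660. Worst-case = [41.660 - 1.180, 41.660 + 1.196] = [40.480, 42.856]. RSS = √0.399144 = 0.632.

nominal=41.660 wc=[40.480,42.856] rss=0.632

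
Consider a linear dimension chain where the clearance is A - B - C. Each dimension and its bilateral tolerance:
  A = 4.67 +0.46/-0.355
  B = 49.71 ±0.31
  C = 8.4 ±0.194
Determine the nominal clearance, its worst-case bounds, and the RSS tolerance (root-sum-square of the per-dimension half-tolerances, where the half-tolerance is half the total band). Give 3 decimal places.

nominal=-53.440 wc=[-54.299,-52.476] rss=0.548

Stack each dimension's contribution:
  +A: nom +4.670 → Σnom=4.670; wc +0.460/-0.355 → slack +0.460/-0.355; half-tol=0.407, Σhalf²=0.166056
  -B: nom -49.710 → Σnom=-45.040; wc +0.310/-0.310 → slack +0.770/-0.665; half-tol=0.310, Σhalf²=0.262156
  -C: nom -8.400 → Σnom=-53.440; wc +0.194/-0.194 → slack +0.964/-0.859; half-tol=0.194, Σhalf²=0.299792
Nominal = -53.440. Worst-case = [-53.440 - 0.859, -53.440 + 0.964] = [-54.299, -52.476]. RSS = √0.299792 = 0.548.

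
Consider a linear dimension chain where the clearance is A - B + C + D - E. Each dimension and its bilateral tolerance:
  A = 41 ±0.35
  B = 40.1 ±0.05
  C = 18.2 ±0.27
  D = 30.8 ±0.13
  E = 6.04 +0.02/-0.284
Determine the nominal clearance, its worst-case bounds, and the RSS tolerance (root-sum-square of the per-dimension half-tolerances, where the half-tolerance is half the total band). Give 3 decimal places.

nominal=43.860 wc=[43.040,44.944] rss=0.488

Stack each dimension's contribution:
  +A: nom +41.000 → Σnom=41.000; wc +0.350/-0.350 → slack +0.350/-0.350; half-tol=0.350, Σhalf²=0.122500
  -B: nom -40.100 → Σnom=0.900; wc +0.050/-0.050 → slack +0.400/-0.400; half-tol=0.050, Σhalf²=0.125000
  +C: nom +18.200 → Σnom=19.100; wc +0.270/-0.270 → slack +0.670/-0.670; half-tol=0.270, Σhalf²=0.197900
  +D: nom +30.800 → Σnom=49.900; wc +0.130/-0.130 → slack +0.800/-0.800; half-tol=0.130, Σhalf²=0.214800
  -E: nom -6.040 → Σnom=43.860; wc +0.284/-0.020 → slack +1.084/-0.820; half-tol=0.152, Σhalf²=0.237904
Nominal = 43.860. Worst-case = [43.860 - 0.820, 43.860 + 1.084] = [43.040, 44.944]. RSS = √0.237904 = 0.488.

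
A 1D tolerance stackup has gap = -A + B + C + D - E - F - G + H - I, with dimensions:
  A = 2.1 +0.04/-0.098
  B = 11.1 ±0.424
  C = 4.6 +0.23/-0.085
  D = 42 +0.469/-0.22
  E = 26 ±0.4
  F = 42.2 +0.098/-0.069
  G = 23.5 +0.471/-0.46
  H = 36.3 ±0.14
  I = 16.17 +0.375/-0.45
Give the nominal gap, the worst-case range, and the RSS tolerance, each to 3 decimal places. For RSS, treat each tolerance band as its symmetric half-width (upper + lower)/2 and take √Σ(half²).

Stack each dimension's contribution:
  -A: nom -2.100 → Σnom=-2.100; wc +0.098/-0.040 → slack +0.098/-0.040; half-tol=0.069, Σhalf²=0.004761
  +B: nom +11.100 → Σnom=9.000; wc +0.424/-0.424 → slack +0.522/-0.464; half-tol=0.424, Σhalf²=0.184537
  +C: nom +4.600 → Σnom=13.600; wc +0.230/-0.085 → slack +0.752/-0.549; half-tol=0.158, Σhalf²=0.209343
  +D: nom +42.000 → Σnom=55.600; wc +0.469/-0.220 → slack +1.221/-0.769; half-tol=0.344, Σhalf²=0.328023
  -E: nom -26.000 → Σnom=29.600; wc +0.400/-0.400 → slack +1.621/-1.169; half-tol=0.400, Σhalf²=0.488023
  -F: nom -42.200 → Σnom=-12.600; wc +0.069/-0.098 → slack +1.690/-1.267; half-tol=0.084, Σhalf²=0.494996
  -G: nom -23.500 → Σnom=-36.100; wc +0.460/-0.471 → slack +2.150/-1.738; half-tol=0.466, Σhalf²=0.711686
  +H: nom +36.300 → Σnom=0.200; wc +0.140/-0.140 → slack +2.290/-1.878; half-tol=0.140, Σhalf²=0.731286
  -I: nom -16.170 → Σnom=-15.970; wc +0.450/-0.375 → slack +2.740/-2.253; half-tol=0.412, Σhalf²=0.901442
Nominal = -15.970. Worst-case = [-15.970 - 2.253, -15.970 + 2.740] = [-18.223, -13.230]. RSS = √0.901442 = 0.949.

nominal=-15.970 wc=[-18.223,-13.230] rss=0.949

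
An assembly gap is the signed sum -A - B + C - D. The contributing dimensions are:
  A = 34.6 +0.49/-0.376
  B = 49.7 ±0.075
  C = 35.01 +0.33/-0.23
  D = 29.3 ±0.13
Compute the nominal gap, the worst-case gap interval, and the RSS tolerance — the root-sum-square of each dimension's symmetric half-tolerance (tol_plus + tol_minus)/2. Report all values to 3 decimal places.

nominal=-78.590 wc=[-79.515,-77.679] rss=0.537

Stack each dimension's contribution:
  -A: nom -34.600 → Σnom=-34.600; wc +0.376/-0.490 → slack +0.376/-0.490; half-tol=0.433, Σhalf²=0.187489
  -B: nom -49.700 → Σnom=-84.300; wc +0.075/-0.075 → slack +0.451/-0.565; half-tol=0.075, Σhalf²=0.193114
  +C: nom +35.010 → Σnom=-49.290; wc +0.330/-0.230 → slack +0.781/-0.795; half-tol=0.280, Σhalf²=0.271514
  -D: nom -29.300 → Σnom=-78.590; wc +0.130/-0.130 → slack +0.911/-0.925; half-tol=0.130, Σhalf²=0.288414
Nominal = -78.590. Worst-case = [-78.590 - 0.925, -78.590 + 0.911] = [-79.515, -77.679]. RSS = √0.288414 = 0.537.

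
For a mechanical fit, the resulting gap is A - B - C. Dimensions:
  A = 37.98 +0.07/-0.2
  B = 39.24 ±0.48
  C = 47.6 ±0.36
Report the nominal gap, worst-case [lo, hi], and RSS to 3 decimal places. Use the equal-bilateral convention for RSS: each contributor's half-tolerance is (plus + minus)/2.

Stack each dimension's contribution:
  +A: nom +37.980 → Σnom=37.980; wc +0.070/-0.200 → slack +0.070/-0.200; half-tol=0.135, Σhalf²=0.018225
  -B: nom -39.240 → Σnom=-1.260; wc +0.480/-0.480 → slack +0.550/-0.680; half-tol=0.480, Σhalf²=0.248625
  -C: nom -47.600 → Σnom=-48.860; wc +0.360/-0.360 → slack +0.910/-1.040; half-tol=0.360, Σhalf²=0.378225
Nominal = -48.860. Worst-case = [-48.860 - 1.040, -48.860 + 0.910] = [-49.900, -47.950]. RSS = √0.378225 = 0.615.

nominal=-48.860 wc=[-49.900,-47.950] rss=0.615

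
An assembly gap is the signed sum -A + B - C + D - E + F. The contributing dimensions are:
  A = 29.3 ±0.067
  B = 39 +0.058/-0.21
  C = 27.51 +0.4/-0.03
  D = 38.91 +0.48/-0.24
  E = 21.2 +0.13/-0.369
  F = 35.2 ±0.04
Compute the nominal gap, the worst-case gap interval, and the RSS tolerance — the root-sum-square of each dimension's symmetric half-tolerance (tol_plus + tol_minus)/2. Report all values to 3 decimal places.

Stack each dimension's contribution:
  -A: nom -29.300 → Σnom=-29.300; wc +0.067/-0.067 → slack +0.067/-0.067; half-tol=0.067, Σhalf²=0.004489
  +B: nom +39.000 → Σnom=9.700; wc +0.058/-0.210 → slack +0.125/-0.277; half-tol=0.134, Σhalf²=0.022445
  -C: nom -27.510 → Σnom=-17.810; wc +0.030/-0.400 → slack +0.155/-0.677; half-tol=0.215, Σhalf²=0.068670
  +D: nom +38.910 → Σnom=21.100; wc +0.480/-0.240 → slack +0.635/-0.917; half-tol=0.360, Σhalf²=0.198270
  -E: nom -21.200 → Σnom=-0.100; wc +0.369/-0.130 → slack +1.004/-1.047; half-tol=0.249, Σhalf²=0.260520
  +F: nom +35.200 → Σnom=35.100; wc +0.040/-0.040 → slack +1.044/-1.087; half-tol=0.040, Σhalf²=0.262120
Nominal = 35.100. Worst-case = [35.100 - 1.087, 35.100 + 1.044] = [34.013, 36.144]. RSS = √0.262120 = 0.512.

nominal=35.100 wc=[34.013,36.144] rss=0.512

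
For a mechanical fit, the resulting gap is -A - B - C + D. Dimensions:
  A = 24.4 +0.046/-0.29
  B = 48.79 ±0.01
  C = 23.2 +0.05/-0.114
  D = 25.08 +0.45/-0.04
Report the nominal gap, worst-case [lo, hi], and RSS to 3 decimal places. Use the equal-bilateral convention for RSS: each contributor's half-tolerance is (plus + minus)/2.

Stack each dimension's contribution:
  -A: nom -24.400 → Σnom=-24.400; wc +0.290/-0.046 → slack +0.290/-0.046; half-tol=0.168, Σhalf²=0.028224
  -B: nom -48.790 → Σnom=-73.190; wc +0.010/-0.010 → slack +0.300/-0.056; half-tol=0.010, Σhalf²=0.028324
  -C: nom -23.200 → Σnom=-96.390; wc +0.114/-0.050 → slack +0.414/-0.106; half-tol=0.082, Σhalf²=0.035048
  +D: nom +25.080 → Σnom=-71.310; wc +0.450/-0.040 → slack +0.864/-0.146; half-tol=0.245, Σhalf²=0.095073
Nominal = -71.310. Worst-case = [-71.310 - 0.146, -71.310 + 0.864] = [-71.456, -70.446]. RSS = √0.095073 = 0.308.

nominal=-71.310 wc=[-71.456,-70.446] rss=0.308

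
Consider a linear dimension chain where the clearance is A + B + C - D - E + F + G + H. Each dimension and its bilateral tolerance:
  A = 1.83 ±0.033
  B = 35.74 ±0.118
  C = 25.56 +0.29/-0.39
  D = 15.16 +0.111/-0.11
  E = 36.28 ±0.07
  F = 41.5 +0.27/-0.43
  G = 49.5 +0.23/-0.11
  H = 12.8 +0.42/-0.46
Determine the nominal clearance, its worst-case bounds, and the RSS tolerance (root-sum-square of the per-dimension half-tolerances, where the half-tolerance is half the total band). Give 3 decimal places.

Stack each dimension's contribution:
  +A: nom +1.830 → Σnom=1.830; wc +0.033/-0.033 → slack +0.033/-0.033; half-tol=0.033, Σhalf²=0.001089
  +B: nom +35.740 → Σnom=37.570; wc +0.118/-0.118 → slack +0.151/-0.151; half-tol=0.118, Σhalf²=0.015013
  +C: nom +25.560 → Σnom=63.130; wc +0.290/-0.390 → slack +0.441/-0.541; half-tol=0.340, Σhalf²=0.130613
  -D: nom -15.160 → Σnom=47.970; wc +0.110/-0.111 → slack +0.551/-0.652; half-tol=0.111, Σhalf²=0.142823
  -E: nom -36.280 → Σnom=11.690; wc +0.070/-0.070 → slack +0.621/-0.722; half-tol=0.070, Σhalf²=0.147723
  +F: nom +41.500 → Σnom=53.190; wc +0.270/-0.430 → slack +0.891/-1.152; half-tol=0.350, Σhalf²=0.270223
  +G: nom +49.500 → Σnom=102.690; wc +0.230/-0.110 → slack +1.121/-1.262; half-tol=0.170, Σhalf²=0.299123
  +H: nom +12.800 → Σnom=115.490; wc +0.420/-0.460 → slack +1.541/-1.722; half-tol=0.440, Σhalf²=0.492723
Nominal = 115.490. Worst-case = [115.490 - 1.722, 115.490 + 1.541] = [113.768, 117.031]. RSS = √0.492723 = 0.702.

nominal=115.490 wc=[113.768,117.031] rss=0.702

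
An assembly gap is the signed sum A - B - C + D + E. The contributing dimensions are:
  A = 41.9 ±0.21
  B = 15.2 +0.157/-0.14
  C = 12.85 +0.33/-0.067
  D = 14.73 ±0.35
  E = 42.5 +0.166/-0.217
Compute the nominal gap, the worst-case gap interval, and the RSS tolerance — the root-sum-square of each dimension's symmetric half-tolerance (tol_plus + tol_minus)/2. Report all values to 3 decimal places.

nominal=71.080 wc=[69.816,72.013] rss=0.515

Stack each dimension's contribution:
  +A: nom +41.900 → Σnom=41.900; wc +0.210/-0.210 → slack +0.210/-0.210; half-tol=0.210, Σhalf²=0.044100
  -B: nom -15.200 → Σnom=26.700; wc +0.140/-0.157 → slack +0.350/-0.367; half-tol=0.149, Σhalf²=0.066152
  -C: nom -12.850 → Σnom=13.850; wc +0.067/-0.330 → slack +0.417/-0.697; half-tol=0.199, Σhalf²=0.105554
  +D: nom +14.730 → Σnom=28.580; wc +0.350/-0.350 → slack +0.767/-1.047; half-tol=0.350, Σhalf²=0.228054
  +E: nom +42.500 → Σnom=71.080; wc +0.166/-0.217 → slack +0.933/-1.264; half-tol=0.192, Σhalf²=0.264727
Nominal = 71.080. Worst-case = [71.080 - 1.264, 71.080 + 0.933] = [69.816, 72.013]. RSS = √0.264727 = 0.515.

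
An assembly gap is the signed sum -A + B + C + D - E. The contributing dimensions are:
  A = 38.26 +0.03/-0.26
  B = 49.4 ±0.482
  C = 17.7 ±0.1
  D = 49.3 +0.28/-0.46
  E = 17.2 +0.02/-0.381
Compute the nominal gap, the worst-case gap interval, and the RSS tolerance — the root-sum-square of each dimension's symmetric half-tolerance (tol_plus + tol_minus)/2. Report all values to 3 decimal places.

Stack each dimension's contribution:
  -A: nom -38.260 → Σnom=-38.260; wc +0.260/-0.030 → slack +0.260/-0.030; half-tol=0.145, Σhalf²=0.021025
  +B: nom +49.400 → Σnom=11.140; wc +0.482/-0.482 → slack +0.742/-0.512; half-tol=0.482, Σhalf²=0.253349
  +C: nom +17.700 → Σnom=28.840; wc +0.100/-0.100 → slack +0.842/-0.612; half-tol=0.100, Σhalf²=0.263349
  +D: nom +49.300 → Σnom=78.140; wc +0.280/-0.460 → slack +1.122/-1.072; half-tol=0.370, Σhalf²=0.400249
  -E: nom -17.200 → Σnom=60.940; wc +0.381/-0.020 → slack +1.503/-1.092; half-tol=0.201, Σhalf²=0.440449
Nominal = 60.940. Worst-case = [60.940 - 1.092, 60.940 + 1.503] = [59.848, 62.443]. RSS = √0.440449 = 0.664.

nominal=60.940 wc=[59.848,62.443] rss=0.664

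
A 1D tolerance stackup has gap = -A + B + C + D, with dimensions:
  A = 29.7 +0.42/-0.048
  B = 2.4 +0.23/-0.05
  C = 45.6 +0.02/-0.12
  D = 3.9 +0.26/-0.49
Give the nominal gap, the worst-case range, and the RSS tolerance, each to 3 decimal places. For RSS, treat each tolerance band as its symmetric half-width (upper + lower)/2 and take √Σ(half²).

nominal=22.200 wc=[21.120,22.758] rss=0.469

Stack each dimension's contribution:
  -A: nom -29.700 → Σnom=-29.700; wc +0.048/-0.420 → slack +0.048/-0.420; half-tol=0.234, Σhalf²=0.054756
  +B: nom +2.400 → Σnom=-27.300; wc +0.230/-0.050 → slack +0.278/-0.470; half-tol=0.140, Σhalf²=0.074356
  +C: nom +45.600 → Σnom=18.300; wc +0.020/-0.120 → slack +0.298/-0.590; half-tol=0.070, Σhalf²=0.079256
  +D: nom +3.900 → Σnom=22.200; wc +0.260/-0.490 → slack +0.558/-1.080; half-tol=0.375, Σhalf²=0.219881
Nominal = 22.200. Worst-case = [22.200 - 1.080, 22.200 + 0.558] = [21.120, 22.758]. RSS = √0.219881 = 0.469.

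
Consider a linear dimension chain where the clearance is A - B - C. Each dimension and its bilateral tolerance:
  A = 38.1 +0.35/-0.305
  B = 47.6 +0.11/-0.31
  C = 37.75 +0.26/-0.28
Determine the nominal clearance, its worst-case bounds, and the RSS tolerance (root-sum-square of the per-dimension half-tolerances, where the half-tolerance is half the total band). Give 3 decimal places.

Stack each dimension's contribution:
  +A: nom +38.100 → Σnom=38.100; wc +0.350/-0.305 → slack +0.350/-0.305; half-tol=0.328, Σhalf²=0.107256
  -B: nom -47.600 → Σnom=-9.500; wc +0.310/-0.110 → slack +0.660/-0.415; half-tol=0.210, Σhalf²=0.151356
  -C: nom -37.750 → Σnom=-47.250; wc +0.280/-0.260 → slack +0.940/-0.675; half-tol=0.270, Σhalf²=0.224256
Nominal = -47.250. Worst-case = [-47.250 - 0.675, -47.250 + 0.940] = [-47.925, -46.310]. RSS = √0.224256 = 0.474.

nominal=-47.250 wc=[-47.925,-46.310] rss=0.474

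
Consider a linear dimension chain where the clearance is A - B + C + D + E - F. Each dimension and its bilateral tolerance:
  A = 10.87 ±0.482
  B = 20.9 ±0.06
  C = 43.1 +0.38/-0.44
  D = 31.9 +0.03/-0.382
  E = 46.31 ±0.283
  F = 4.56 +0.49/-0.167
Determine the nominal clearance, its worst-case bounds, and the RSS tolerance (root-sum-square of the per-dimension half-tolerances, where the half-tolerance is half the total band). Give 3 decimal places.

Stack each dimension's contribution:
  +A: nom +10.870 → Σnom=10.870; wc +0.482/-0.482 → slack +0.482/-0.482; half-tol=0.482, Σhalf²=0.232324
  -B: nom -20.900 → Σnom=-10.030; wc +0.060/-0.060 → slack +0.542/-0.542; half-tol=0.060, Σhalf²=0.235924
  +C: nom +43.100 → Σnom=33.070; wc +0.380/-0.440 → slack +0.922/-0.982; half-tol=0.410, Σhalf²=0.404024
  +D: nom +31.900 → Σnom=64.970; wc +0.030/-0.382 → slack +0.952/-1.364; half-tol=0.206, Σhalf²=0.446460
  +E: nom +46.310 → Σnom=111.280; wc +0.283/-0.283 → slack +1.235/-1.647; half-tol=0.283, Σhalf²=0.526549
  -F: nom -4.560 → Σnom=106.720; wc +0.167/-0.490 → slack +1.402/-2.137; half-tol=0.329, Σhalf²=0.634461
Nominal = 106.720. Worst-case = [106.720 - 2.137, 106.720 + 1.402] = [104.583, 108.122]. RSS = √0.634461 = 0.797.

nominal=106.720 wc=[104.583,108.122] rss=0.797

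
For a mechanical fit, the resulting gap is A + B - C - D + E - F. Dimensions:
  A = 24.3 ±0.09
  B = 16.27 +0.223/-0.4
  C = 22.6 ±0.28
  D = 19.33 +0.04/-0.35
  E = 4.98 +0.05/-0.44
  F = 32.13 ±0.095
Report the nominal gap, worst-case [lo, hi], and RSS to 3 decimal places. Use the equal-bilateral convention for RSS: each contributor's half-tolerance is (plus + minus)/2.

Stack each dimension's contribution:
  +A: nom +24.300 → Σnom=24.300; wc +0.090/-0.090 → slack +0.090/-0.090; half-tol=0.090, Σhalf²=0.008100
  +B: nom +16.270 → Σnom=40.570; wc +0.223/-0.400 → slack +0.313/-0.490; half-tol=0.311, Σhalf²=0.105132
  -C: nom -22.600 → Σnom=17.970; wc +0.280/-0.280 → slack +0.593/-0.770; half-tol=0.280, Σhalf²=0.183532
  -D: nom -19.330 → Σnom=-1.360; wc +0.350/-0.040 → slack +0.943/-0.810; half-tol=0.195, Σhalf²=0.221557
  +E: nom +4.980 → Σnom=3.620; wc +0.050/-0.440 → slack +0.993/-1.250; half-tol=0.245, Σhalf²=0.281582
  -F: nom -32.130 → Σnom=-28.510; wc +0.095/-0.095 → slack +1.088/-1.345; half-tol=0.095, Σhalf²=0.290607
Nominal = -28.510. Worst-case = [-28.510 - 1.345, -28.510 + 1.088] = [-29.855, -27.422]. RSS = √0.290607 = 0.539.

nominal=-28.510 wc=[-29.855,-27.422] rss=0.539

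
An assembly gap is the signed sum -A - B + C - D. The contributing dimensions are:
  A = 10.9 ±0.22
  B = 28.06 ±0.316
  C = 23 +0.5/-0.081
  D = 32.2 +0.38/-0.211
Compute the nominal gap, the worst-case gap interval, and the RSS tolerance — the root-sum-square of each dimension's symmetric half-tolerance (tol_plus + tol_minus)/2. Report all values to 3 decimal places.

Stack each dimension's contribution:
  -A: nom -10.900 → Σnom=-10.900; wc +0.220/-0.220 → slack +0.220/-0.220; half-tol=0.220, Σhalf²=0.048400
  -B: nom -28.060 → Σnom=-38.960; wc +0.316/-0.316 → slack +0.536/-0.536; half-tol=0.316, Σhalf²=0.148256
  +C: nom +23.000 → Σnom=-15.960; wc +0.500/-0.081 → slack +1.036/-0.617; half-tol=0.290, Σhalf²=0.232646
  -D: nom -32.200 → Σnom=-48.160; wc +0.211/-0.380 → slack +1.247/-0.997; half-tol=0.295, Σhalf²=0.319966
Nominal = -48.160. Worst-case = [-48.160 - 0.997, -48.160 + 1.247] = [-49.157, -46.913]. RSS = √0.319966 = 0.566.

nominal=-48.160 wc=[-49.157,-46.913] rss=0.566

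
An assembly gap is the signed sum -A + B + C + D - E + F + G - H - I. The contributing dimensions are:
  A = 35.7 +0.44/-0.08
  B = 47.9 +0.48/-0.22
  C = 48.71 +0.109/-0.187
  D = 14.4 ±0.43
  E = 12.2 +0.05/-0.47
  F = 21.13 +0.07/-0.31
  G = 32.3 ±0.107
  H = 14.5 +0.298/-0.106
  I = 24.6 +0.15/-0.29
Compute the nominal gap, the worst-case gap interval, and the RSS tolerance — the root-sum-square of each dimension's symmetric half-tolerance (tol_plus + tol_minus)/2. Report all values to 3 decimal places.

nominal=77.440 wc=[75.248,79.582] rss=0.775

Stack each dimension's contribution:
  -A: nom -35.700 → Σnom=-35.700; wc +0.080/-0.440 → slack +0.080/-0.440; half-tol=0.260, Σhalf²=0.067600
  +B: nom +47.900 → Σnom=12.200; wc +0.480/-0.220 → slack +0.560/-0.660; half-tol=0.350, Σhalf²=0.190100
  +C: nom +48.710 → Σnom=60.910; wc +0.109/-0.187 → slack +0.669/-0.847; half-tol=0.148, Σhalf²=0.212004
  +D: nom +14.400 → Σnom=75.310; wc +0.430/-0.430 → slack +1.099/-1.277; half-tol=0.430, Σhalf²=0.396904
  -E: nom -12.200 → Σnom=63.110; wc +0.470/-0.050 → slack +1.569/-1.327; half-tol=0.260, Σhalf²=0.464504
  +F: nom +21.130 → Σnom=84.240; wc +0.070/-0.310 → slack +1.639/-1.637; half-tol=0.190, Σhalf²=0.500604
  +G: nom +32.300 → Σnom=116.540; wc +0.107/-0.107 → slack +1.746/-1.744; half-tol=0.107, Σhalf²=0.512053
  -H: nom -14.500 → Σnom=102.040; wc +0.106/-0.298 → slack +1.852/-2.042; half-tol=0.202, Σhalf²=0.552857
  -I: nom -24.600 → Σnom=77.440; wc +0.290/-0.150 → slack +2.142/-2.192; half-tol=0.220, Σhalf²=0.601257
Nominal = 77.440. Worst-case = [77.440 - 2.192, 77.440 + 2.142] = [75.248, 79.582]. RSS = √0.601257 = 0.775.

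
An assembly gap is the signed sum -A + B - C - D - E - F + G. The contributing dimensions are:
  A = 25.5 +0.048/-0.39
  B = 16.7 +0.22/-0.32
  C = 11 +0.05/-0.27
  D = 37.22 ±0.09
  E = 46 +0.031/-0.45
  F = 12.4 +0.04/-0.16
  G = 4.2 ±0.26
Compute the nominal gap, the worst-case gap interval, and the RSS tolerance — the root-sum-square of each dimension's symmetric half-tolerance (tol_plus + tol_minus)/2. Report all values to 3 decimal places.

Stack each dimension's contribution:
  -A: nom -25.500 → Σnom=-25.500; wc +0.390/-0.048 → slack +0.390/-0.048; half-tol=0.219, Σhalf²=0.047961
  +B: nom +16.700 → Σnom=-8.800; wc +0.220/-0.320 → slack +0.610/-0.368; half-tol=0.270, Σhalf²=0.120861
  -C: nom -11.000 → Σnom=-19.800; wc +0.270/-0.050 → slack +0.880/-0.418; half-tol=0.160, Σhalf²=0.146461
  -D: nom -37.220 → Σnom=-57.020; wc +0.090/-0.090 → slack +0.970/-0.508; half-tol=0.090, Σhalf²=0.154561
  -E: nom -46.000 → Σnom=-103.020; wc +0.450/-0.031 → slack +1.420/-0.539; half-tol=0.240, Σhalf²=0.212401
  -F: nom -12.400 → Σnom=-115.420; wc +0.160/-0.040 → slack +1.580/-0.579; half-tol=0.100, Σhalf²=0.222401
  +G: nom +4.200 → Σnom=-111.220; wc +0.260/-0.260 → slack +1.840/-0.839; half-tol=0.260, Σhalf²=0.290001
Nominal = -111.220. Worst-case = [-111.220 - 0.839, -111.220 + 1.840] = [-112.059, -109.380]. RSS = √0.290001 = 0.539.

nominal=-111.220 wc=[-112.059,-109.380] rss=0.539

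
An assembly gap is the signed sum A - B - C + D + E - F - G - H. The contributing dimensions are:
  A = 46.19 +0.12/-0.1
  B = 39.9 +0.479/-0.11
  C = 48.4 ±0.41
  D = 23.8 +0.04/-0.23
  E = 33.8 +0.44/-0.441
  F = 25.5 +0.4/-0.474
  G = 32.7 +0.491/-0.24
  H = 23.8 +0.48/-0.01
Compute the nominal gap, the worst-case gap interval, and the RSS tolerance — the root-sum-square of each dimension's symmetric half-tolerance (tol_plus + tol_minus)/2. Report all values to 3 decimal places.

Stack each dimension's contribution:
  +A: nom +46.190 → Σnom=46.190; wc +0.120/-0.100 → slack +0.120/-0.100; half-tol=0.110, Σhalf²=0.012100
  -B: nom -39.900 → Σnom=6.290; wc +0.110/-0.479 → slack +0.230/-0.579; half-tol=0.294, Σhalf²=0.098830
  -C: nom -48.400 → Σnom=-42.110; wc +0.410/-0.410 → slack +0.640/-0.989; half-tol=0.410, Σhalf²=0.266930
  +D: nom +23.800 → Σnom=-18.310; wc +0.040/-0.230 → slack +0.680/-1.219; half-tol=0.135, Σhalf²=0.285155
  +E: nom +33.800 → Σnom=15.490; wc +0.440/-0.441 → slack +1.120/-1.660; half-tol=0.441, Σhalf²=0.479195
  -F: nom -25.500 → Σnom=-10.010; wc +0.474/-0.400 → slack +1.594/-2.060; half-tol=0.437, Σhalf²=0.670165
  -G: nom -32.700 → Σnom=-42.710; wc +0.240/-0.491 → slack +1.834/-2.551; half-tol=0.365, Σhalf²=0.803755
  -H: nom -23.800 → Σnom=-66.510; wc +0.010/-0.480 → slack +1.844/-3.031; half-tol=0.245, Σhalf²=0.863780
Nominal = -66.510. Worst-case = [-66.510 - 3.031, -66.510 + 1.844] = [-69.541, -64.666]. RSS = √0.863780 = 0.929.

nominal=-66.510 wc=[-69.541,-64.666] rss=0.929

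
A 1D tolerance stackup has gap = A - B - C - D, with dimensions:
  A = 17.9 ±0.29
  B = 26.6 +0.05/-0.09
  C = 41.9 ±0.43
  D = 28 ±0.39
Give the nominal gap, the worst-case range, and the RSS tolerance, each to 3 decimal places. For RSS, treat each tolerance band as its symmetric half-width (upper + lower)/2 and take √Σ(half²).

nominal=-78.600 wc=[-79.760,-77.400] rss=0.653

Stack each dimension's contribution:
  +A: nom +17.900 → Σnom=17.900; wc +0.290/-0.290 → slack +0.290/-0.290; half-tol=0.290, Σhalf²=0.084100
  -B: nom -26.600 → Σnom=-8.700; wc +0.090/-0.050 → slack +0.380/-0.340; half-tol=0.070, Σhalf²=0.089000
  -C: nom -41.900 → Σnom=-50.600; wc +0.430/-0.430 → slack +0.810/-0.770; half-tol=0.430, Σhalf²=0.273900
  -D: nom -28.000 → Σnom=-78.600; wc +0.390/-0.390 → slack +1.200/-1.160; half-tol=0.390, Σhalf²=0.426000
Nominal = -78.600. Worst-case = [-78.600 - 1.160, -78.600 + 1.200] = [-79.760, -77.400]. RSS = √0.426000 = 0.653.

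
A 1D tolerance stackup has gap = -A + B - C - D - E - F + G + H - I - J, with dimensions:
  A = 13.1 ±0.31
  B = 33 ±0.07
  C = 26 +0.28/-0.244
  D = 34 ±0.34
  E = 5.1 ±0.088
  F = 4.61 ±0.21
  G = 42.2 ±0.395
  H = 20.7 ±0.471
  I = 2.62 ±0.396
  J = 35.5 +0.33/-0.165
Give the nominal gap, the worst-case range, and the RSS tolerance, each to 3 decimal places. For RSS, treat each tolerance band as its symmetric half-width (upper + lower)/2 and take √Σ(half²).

Stack each dimension's contribution:
  -A: nom -13.100 → Σnom=-13.100; wc +0.310/-0.310 → slack +0.310/-0.310; half-tol=0.310, Σhalf²=0.096100
  +B: nom +33.000 → Σnom=19.900; wc +0.070/-0.070 → slack +0.380/-0.380; half-tol=0.070, Σhalf²=0.101000
  -C: nom -26.000 → Σnom=-6.100; wc +0.244/-0.280 → slack +0.624/-0.660; half-tol=0.262, Σhalf²=0.169644
  -D: nom -34.000 → Σnom=-40.100; wc +0.340/-0.340 → slack +0.964/-1.000; half-tol=0.340, Σhalf²=0.285244
  -E: nom -5.100 → Σnom=-45.200; wc +0.088/-0.088 → slack +1.052/-1.088; half-tol=0.088, Σhalf²=0.292988
  -F: nom -4.610 → Σnom=-49.810; wc +0.210/-0.210 → slack +1.262/-1.298; half-tol=0.210, Σhalf²=0.337088
  +G: nom +42.200 → Σnom=-7.610; wc +0.395/-0.395 → slack +1.657/-1.693; half-tol=0.395, Σhalf²=0.493113
  +H: nom +20.700 → Σnom=13.090; wc +0.471/-0.471 → slack +2.128/-2.164; half-tol=0.471, Σhalf²=0.714954
  -I: nom -2.620 → Σnom=10.470; wc +0.396/-0.396 → slack +2.524/-2.560; half-tol=0.396, Σhalf²=0.871770
  -J: nom -35.500 → Σnom=-25.030; wc +0.165/-0.330 → slack +2.689/-2.890; half-tol=0.247, Σhalf²=0.933026
Nominal = -25.030. Worst-case = [-25.030 - 2.890, -25.030 + 2.689] = [-27.920, -22.341]. RSS = √0.933026 = 0.966.

nominal=-25.030 wc=[-27.920,-22.341] rss=0.966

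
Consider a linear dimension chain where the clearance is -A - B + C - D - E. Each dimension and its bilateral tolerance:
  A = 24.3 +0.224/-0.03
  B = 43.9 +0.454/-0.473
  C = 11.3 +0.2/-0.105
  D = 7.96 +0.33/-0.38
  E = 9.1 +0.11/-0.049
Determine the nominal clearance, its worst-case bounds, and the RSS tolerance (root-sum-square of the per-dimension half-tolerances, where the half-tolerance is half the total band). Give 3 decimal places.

nominal=-73.960 wc=[-75.183,-72.828] rss=0.622

Stack each dimension's contribution:
  -A: nom -24.300 → Σnom=-24.300; wc +0.030/-0.224 → slack +0.030/-0.224; half-tol=0.127, Σhalf²=0.016129
  -B: nom -43.900 → Σnom=-68.200; wc +0.473/-0.454 → slack +0.503/-0.678; half-tol=0.464, Σhalf²=0.230961
  +C: nom +11.300 → Σnom=-56.900; wc +0.200/-0.105 → slack +0.703/-0.783; half-tol=0.152, Σhalf²=0.254218
  -D: nom -7.960 → Σnom=-64.860; wc +0.380/-0.330 → slack +1.083/-1.113; half-tol=0.355, Σhalf²=0.380243
  -E: nom -9.100 → Σnom=-73.960; wc +0.049/-0.110 → slack +1.132/-1.223; half-tol=0.080, Σhalf²=0.386563
Nominal = -73.960. Worst-case = [-73.960 - 1.223, -73.960 + 1.132] = [-75.183, -72.828]. RSS = √0.386563 = 0.622.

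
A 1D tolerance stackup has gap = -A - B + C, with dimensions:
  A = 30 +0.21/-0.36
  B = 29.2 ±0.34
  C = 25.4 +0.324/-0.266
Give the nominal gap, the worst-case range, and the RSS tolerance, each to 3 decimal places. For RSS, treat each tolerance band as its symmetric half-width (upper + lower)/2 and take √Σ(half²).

Stack each dimension's contribution:
  -A: nom -30.000 → Σnom=-30.000; wc +0.360/-0.210 → slack +0.360/-0.210; half-tol=0.285, Σhalf²=0.081225
  -B: nom -29.200 → Σnom=-59.200; wc +0.340/-0.340 → slack +0.700/-0.550; half-tol=0.340, Σhalf²=0.196825
  +C: nom +25.400 → Σnom=-33.800; wc +0.324/-0.266 → slack +1.024/-0.816; half-tol=0.295, Σhalf²=0.283850
Nominal = -33.800. Worst-case = [-33.800 - 0.816, -33.800 + 1.024] = [-34.616, -32.776]. RSS = √0.283850 = 0.533.

nominal=-33.800 wc=[-34.616,-32.776] rss=0.533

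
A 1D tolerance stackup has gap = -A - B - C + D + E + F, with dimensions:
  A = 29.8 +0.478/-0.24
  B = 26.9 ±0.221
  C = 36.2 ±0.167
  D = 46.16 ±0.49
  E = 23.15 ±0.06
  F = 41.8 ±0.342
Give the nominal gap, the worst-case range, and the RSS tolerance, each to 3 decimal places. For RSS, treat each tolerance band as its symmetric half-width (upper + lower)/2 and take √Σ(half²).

nominal=18.210 wc=[16.452,19.730] rss=0.753

Stack each dimension's contribution:
  -A: nom -29.800 → Σnom=-29.800; wc +0.240/-0.478 → slack +0.240/-0.478; half-tol=0.359, Σhalf²=0.128881
  -B: nom -26.900 → Σnom=-56.700; wc +0.221/-0.221 → slack +0.461/-0.699; half-tol=0.221, Σhalf²=0.177722
  -C: nom -36.200 → Σnom=-92.900; wc +0.167/-0.167 → slack +0.628/-0.866; half-tol=0.167, Σhalf²=0.205611
  +D: nom +46.160 → Σnom=-46.740; wc +0.490/-0.490 → slack +1.118/-1.356; half-tol=0.490, Σhalf²=0.445711
  +E: nom +23.150 → Σnom=-23.590; wc +0.060/-0.060 → slack +1.178/-1.416; half-tol=0.060, Σhalf²=0.449311
  +F: nom +41.800 → Σnom=18.210; wc +0.342/-0.342 → slack +1.520/-1.758; half-tol=0.342, Σhalf²=0.566275
Nominal = 18.210. Worst-case = [18.210 - 1.758, 18.210 + 1.520] = [16.452, 19.730]. RSS = √0.566275 = 0.753.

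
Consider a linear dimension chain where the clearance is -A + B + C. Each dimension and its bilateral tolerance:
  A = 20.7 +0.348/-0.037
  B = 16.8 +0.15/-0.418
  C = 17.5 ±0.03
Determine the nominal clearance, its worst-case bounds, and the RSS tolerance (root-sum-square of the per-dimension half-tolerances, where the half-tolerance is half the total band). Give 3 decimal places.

Stack each dimension's contribution:
  -A: nom -20.700 → Σnom=-20.700; wc +0.037/-0.348 → slack +0.037/-0.348; half-tol=0.192, Σhalf²=0.037056
  +B: nom +16.800 → Σnom=-3.900; wc +0.150/-0.418 → slack +0.187/-0.766; half-tol=0.284, Σhalf²=0.117712
  +C: nom +17.500 → Σnom=13.600; wc +0.030/-0.030 → slack +0.217/-0.796; half-tol=0.030, Σhalf²=0.118612
Nominal = 13.600. Worst-case = [13.600 - 0.796, 13.600 + 0.217] = [12.804, 13.817]. RSS = √0.118612 = 0.344.

nominal=13.600 wc=[12.804,13.817] rss=0.344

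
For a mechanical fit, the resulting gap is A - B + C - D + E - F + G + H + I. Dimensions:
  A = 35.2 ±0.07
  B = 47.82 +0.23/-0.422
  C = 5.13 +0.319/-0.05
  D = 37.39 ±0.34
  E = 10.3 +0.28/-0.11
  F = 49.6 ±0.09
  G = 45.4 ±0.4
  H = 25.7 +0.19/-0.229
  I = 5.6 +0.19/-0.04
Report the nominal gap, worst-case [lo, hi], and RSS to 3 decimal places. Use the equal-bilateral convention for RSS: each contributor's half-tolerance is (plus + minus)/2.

nominal=-7.480 wc=[-9.039,-5.179] rss=0.724

Stack each dimension's contribution:
  +A: nom +35.200 → Σnom=35.200; wc +0.070/-0.070 → slack +0.070/-0.070; half-tol=0.070, Σhalf²=0.004900
  -B: nom -47.820 → Σnom=-12.620; wc +0.422/-0.230 → slack +0.492/-0.300; half-tol=0.326, Σhalf²=0.111176
  +C: nom +5.130 → Σnom=-7.490; wc +0.319/-0.050 → slack +0.811/-0.350; half-tol=0.184, Σhalf²=0.145216
  -D: nom -37.390 → Σnom=-44.880; wc +0.340/-0.340 → slack +1.151/-0.690; half-tol=0.340, Σhalf²=0.260816
  +E: nom +10.300 → Σnom=-34.580; wc +0.280/-0.110 → slack +1.431/-0.800; half-tol=0.195, Σhalf²=0.298841
  -F: nom -49.600 → Σnom=-84.180; wc +0.090/-0.090 → slack +1.521/-0.890; half-tol=0.090, Σhalf²=0.306941
  +G: nom +45.400 → Σnom=-38.780; wc +0.400/-0.400 → slack +1.921/-1.290; half-tol=0.400, Σhalf²=0.466941
  +H: nom +25.700 → Σnom=-13.080; wc +0.190/-0.229 → slack +2.111/-1.519; half-tol=0.210, Σhalf²=0.510832
  +I: nom +5.600 → Σnom=-7.480; wc +0.190/-0.040 → slack +2.301/-1.559; half-tol=0.115, Σhalf²=0.524057
Nominal = -7.480. Worst-case = [-7.480 - 1.559, -7.480 + 2.301] = [-9.039, -5.179]. RSS = √0.524057 = 0.724.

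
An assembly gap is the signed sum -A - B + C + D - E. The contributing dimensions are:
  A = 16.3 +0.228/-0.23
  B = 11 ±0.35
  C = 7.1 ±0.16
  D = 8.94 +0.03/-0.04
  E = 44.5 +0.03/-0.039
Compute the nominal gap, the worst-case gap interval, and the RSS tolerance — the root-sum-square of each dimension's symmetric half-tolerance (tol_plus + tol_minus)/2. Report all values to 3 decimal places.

Stack each dimension's contribution:
  -A: nom -16.300 → Σnom=-16.300; wc +0.230/-0.228 → slack +0.230/-0.228; half-tol=0.229, Σhalf²=0.052441
  -B: nom -11.000 → Σnom=-27.300; wc +0.350/-0.350 → slack +0.580/-0.578; half-tol=0.350, Σhalf²=0.174941
  +C: nom +7.100 → Σnom=-20.200; wc +0.160/-0.160 → slack +0.740/-0.738; half-tol=0.160, Σhalf²=0.200541
  +D: nom +8.940 → Σnom=-11.260; wc +0.030/-0.040 → slack +0.770/-0.778; half-tol=0.035, Σhalf²=0.201766
  -E: nom -44.500 → Σnom=-55.760; wc +0.039/-0.030 → slack +0.809/-0.808; half-tol=0.035, Σhalf²=0.202956
Nominal = -55.760. Worst-case = [-55.760 - 0.808, -55.760 + 0.809] = [-56.568, -54.951]. RSS = √0.202956 = 0.451.

nominal=-55.760 wc=[-56.568,-54.951] rss=0.451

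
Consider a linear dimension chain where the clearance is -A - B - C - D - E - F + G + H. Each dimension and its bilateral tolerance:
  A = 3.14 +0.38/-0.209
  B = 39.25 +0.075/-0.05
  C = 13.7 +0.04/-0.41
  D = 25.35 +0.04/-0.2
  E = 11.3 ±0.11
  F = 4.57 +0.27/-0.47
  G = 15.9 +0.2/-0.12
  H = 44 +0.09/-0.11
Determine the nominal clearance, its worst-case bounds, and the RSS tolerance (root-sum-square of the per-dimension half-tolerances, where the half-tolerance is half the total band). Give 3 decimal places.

nominal=-37.410 wc=[-38.555,-35.671] rss=0.583

Stack each dimension's contribution:
  -A: nom -3.140 → Σnom=-3.140; wc +0.209/-0.380 → slack +0.209/-0.380; half-tol=0.294, Σhalf²=0.086730
  -B: nom -39.250 → Σnom=-42.390; wc +0.050/-0.075 → slack +0.259/-0.455; half-tol=0.062, Σhalf²=0.090636
  -C: nom -13.700 → Σnom=-56.090; wc +0.410/-0.040 → slack +0.669/-0.495; half-tol=0.225, Σhalf²=0.141261
  -D: nom -25.350 → Σnom=-81.440; wc +0.200/-0.040 → slack +0.869/-0.535; half-tol=0.120, Σhalf²=0.155661
  -E: nom -11.300 → Σnom=-92.740; wc +0.110/-0.110 → slack +0.979/-0.645; half-tol=0.110, Σhalf²=0.167761
  -F: nom -4.570 → Σnom=-97.310; wc +0.470/-0.270 → slack +1.449/-0.915; half-tol=0.370, Σhalf²=0.304661
  +G: nom +15.900 → Σnom=-81.410; wc +0.200/-0.120 → slack +1.649/-1.035; half-tol=0.160, Σhalf²=0.330261
  +H: nom +44.000 → Σnom=-37.410; wc +0.090/-0.110 → slack +1.739/-1.145; half-tol=0.100, Σhalf²=0.340261
Nominal = -37.410. Worst-case = [-37.410 - 1.145, -37.410 + 1.739] = [-38.555, -35.671]. RSS = √0.340261 = 0.583.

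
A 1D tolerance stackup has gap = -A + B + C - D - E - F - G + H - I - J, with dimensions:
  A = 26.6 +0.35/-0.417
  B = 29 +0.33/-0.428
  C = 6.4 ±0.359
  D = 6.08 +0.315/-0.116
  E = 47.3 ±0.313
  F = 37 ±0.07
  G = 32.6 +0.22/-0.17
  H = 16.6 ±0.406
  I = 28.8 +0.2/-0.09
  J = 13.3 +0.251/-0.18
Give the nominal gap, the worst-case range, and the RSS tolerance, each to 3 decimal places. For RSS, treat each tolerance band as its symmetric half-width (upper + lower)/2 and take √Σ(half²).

Stack each dimension's contribution:
  -A: nom -26.600 → Σnom=-26.600; wc +0.417/-0.350 → slack +0.417/-0.350; half-tol=0.383, Σhalf²=0.147072
  +B: nom +29.000 → Σnom=2.400; wc +0.330/-0.428 → slack +0.747/-0.778; half-tol=0.379, Σhalf²=0.290713
  +C: nom +6.400 → Σnom=8.800; wc +0.359/-0.359 → slack +1.106/-1.137; half-tol=0.359, Σhalf²=0.419594
  -D: nom -6.080 → Σnom=2.720; wc +0.116/-0.315 → slack +1.222/-1.452; half-tol=0.215, Σhalf²=0.466034
  -E: nom -47.300 → Σnom=-44.580; wc +0.313/-0.313 → slack +1.535/-1.765; half-tol=0.313, Σhalf²=0.564003
  -F: nom -37.000 → Σnom=-81.580; wc +0.070/-0.070 → slack +1.605/-1.835; half-tol=0.070, Σhalf²=0.568904
  -G: nom -32.600 → Σnom=-114.180; wc +0.170/-0.220 → slack +1.775/-2.055; half-tol=0.195, Σhalf²=0.606928
  +H: nom +16.600 → Σnom=-97.580; wc +0.406/-0.406 → slack +2.181/-2.461; half-tol=0.406, Σhalf²=0.771764
  -I: nom -28.800 → Σnom=-126.380; wc +0.090/-0.200 → slack +2.271/-2.661; half-tol=0.145, Σhalf²=0.792789
  -J: nom -13.300 → Σnom=-139.680; wc +0.180/-0.251 → slack +2.451/-2.912; half-tol=0.215, Σhalf²=0.839230
Nominal = -139.680. Worst-case = [-139.680 - 2.912, -139.680 + 2.451] = [-142.592, -137.229]. RSS = √0.839230 = 0.916.

nominal=-139.680 wc=[-142.592,-137.229] rss=0.916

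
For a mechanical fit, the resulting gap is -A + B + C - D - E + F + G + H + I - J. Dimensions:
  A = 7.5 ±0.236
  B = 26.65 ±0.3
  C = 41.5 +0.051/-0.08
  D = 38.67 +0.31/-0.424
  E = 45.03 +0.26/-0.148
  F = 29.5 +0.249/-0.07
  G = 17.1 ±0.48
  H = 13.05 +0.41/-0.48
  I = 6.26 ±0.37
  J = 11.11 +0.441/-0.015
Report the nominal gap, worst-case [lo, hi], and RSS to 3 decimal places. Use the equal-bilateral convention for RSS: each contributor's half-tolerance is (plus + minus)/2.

Stack each dimension's contribution:
  -A: nom -7.500 → Σnom=-7.500; wc +0.236/-0.236 → slack +0.236/-0.236; half-tol=0.236, Σhalf²=0.055696
  +B: nom +26.650 → Σnom=19.150; wc +0.300/-0.300 → slack +0.536/-0.536; half-tol=0.300, Σhalf²=0.145696
  +C: nom +41.500 → Σnom=60.650; wc +0.051/-0.080 → slack +0.587/-0.616; half-tol=0.066, Σhalf²=0.149986
  -D: nom -38.670 → Σnom=21.980; wc +0.424/-0.310 → slack +1.011/-0.926; half-tol=0.367, Σhalf²=0.284675
  -E: nom -45.030 → Σnom=-23.050; wc +0.148/-0.260 → slack +1.159/-1.186; half-tol=0.204, Σhalf²=0.326291
  +F: nom +29.500 → Σnom=6.450; wc +0.249/-0.070 → slack +1.408/-1.256; half-tol=0.160, Σhalf²=0.351731
  +G: nom +17.100 → Σnom=23.550; wc +0.480/-0.480 → slack +1.888/-1.736; half-tol=0.480, Σhalf²=0.582132
  +H: nom +13.050 → Σnom=36.600; wc +0.410/-0.480 → slack +2.298/-2.216; half-tol=0.445, Σhalf²=0.780156
  +I: nom +6.260 → Σnom=42.860; wc +0.370/-0.370 → slack +2.668/-2.586; half-tol=0.370, Σhalf²=0.917056
  -J: nom -11.110 → Σnom=31.750; wc +0.015/-0.441 → slack +2.683/-3.027; half-tol=0.228, Σhalf²=0.969040
Nominal = 31.750. Worst-case = [31.750 - 3.027, 31.750 + 2.683] = [28.723, 34.433]. RSS = √0.969040 = 0.984.

nominal=31.750 wc=[28.723,34.433] rss=0.984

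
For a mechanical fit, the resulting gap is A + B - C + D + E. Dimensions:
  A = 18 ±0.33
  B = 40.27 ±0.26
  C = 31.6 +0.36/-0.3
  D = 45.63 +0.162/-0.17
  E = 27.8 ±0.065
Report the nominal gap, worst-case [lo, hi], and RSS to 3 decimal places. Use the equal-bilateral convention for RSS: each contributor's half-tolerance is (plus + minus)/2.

nominal=100.100 wc=[98.915,101.217] rss=0.563

Stack each dimension's contribution:
  +A: nom +18.000 → Σnom=18.000; wc +0.330/-0.330 → slack +0.330/-0.330; half-tol=0.330, Σhalf²=0.108900
  +B: nom +40.270 → Σnom=58.270; wc +0.260/-0.260 → slack +0.590/-0.590; half-tol=0.260, Σhalf²=0.176500
  -C: nom -31.600 → Σnom=26.670; wc +0.300/-0.360 → slack +0.890/-0.950; half-tol=0.330, Σhalf²=0.285400
  +D: nom +45.630 → Σnom=72.300; wc +0.162/-0.170 → slack +1.052/-1.120; half-tol=0.166, Σhalf²=0.312956
  +E: nom +27.800 → Σnom=100.100; wc +0.065/-0.065 → slack +1.117/-1.185; half-tol=0.065, Σhalf²=0.317181
Nominal = 100.100. Worst-case = [100.100 - 1.185, 100.100 + 1.117] = [98.915, 101.217]. RSS = √0.317181 = 0.563.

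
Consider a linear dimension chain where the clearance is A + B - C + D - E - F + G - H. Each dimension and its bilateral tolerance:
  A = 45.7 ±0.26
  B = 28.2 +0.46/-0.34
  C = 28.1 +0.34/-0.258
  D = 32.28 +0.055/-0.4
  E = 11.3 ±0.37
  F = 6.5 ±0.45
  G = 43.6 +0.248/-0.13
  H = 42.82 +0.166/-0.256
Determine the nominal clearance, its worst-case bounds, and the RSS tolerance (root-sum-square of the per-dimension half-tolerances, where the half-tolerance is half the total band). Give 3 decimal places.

nominal=61.060 wc=[58.604,63.417] rss=0.888

Stack each dimension's contribution:
  +A: nom +45.700 → Σnom=45.700; wc +0.260/-0.260 → slack +0.260/-0.260; half-tol=0.260, Σhalf²=0.067600
  +B: nom +28.200 → Σnom=73.900; wc +0.460/-0.340 → slack +0.720/-0.600; half-tol=0.400, Σhalf²=0.227600
  -C: nom -28.100 → Σnom=45.800; wc +0.258/-0.340 → slack +0.978/-0.940; half-tol=0.299, Σhalf²=0.317001
  +D: nom +32.280 → Σnom=78.080; wc +0.055/-0.400 → slack +1.033/-1.340; half-tol=0.228, Σhalf²=0.368757
  -E: nom -11.300 → Σnom=66.780; wc +0.370/-0.370 → slack +1.403/-1.710; half-tol=0.370, Σhalf²=0.505657
  -F: nom -6.500 → Σnom=60.280; wc +0.450/-0.450 → slack +1.853/-2.160; half-tol=0.450, Σhalf²=0.708157
  +G: nom +43.600 → Σnom=103.880; wc +0.248/-0.130 → slack +2.101/-2.290; half-tol=0.189, Σhalf²=0.743878
  -H: nom -42.820 → Σnom=61.060; wc +0.256/-0.166 → slack +2.357/-2.456; half-tol=0.211, Σhalf²=0.788399
Nominal = 61.060. Worst-case = [61.060 - 2.456, 61.060 + 2.357] = [58.604, 63.417]. RSS = √0.788399 = 0.888.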